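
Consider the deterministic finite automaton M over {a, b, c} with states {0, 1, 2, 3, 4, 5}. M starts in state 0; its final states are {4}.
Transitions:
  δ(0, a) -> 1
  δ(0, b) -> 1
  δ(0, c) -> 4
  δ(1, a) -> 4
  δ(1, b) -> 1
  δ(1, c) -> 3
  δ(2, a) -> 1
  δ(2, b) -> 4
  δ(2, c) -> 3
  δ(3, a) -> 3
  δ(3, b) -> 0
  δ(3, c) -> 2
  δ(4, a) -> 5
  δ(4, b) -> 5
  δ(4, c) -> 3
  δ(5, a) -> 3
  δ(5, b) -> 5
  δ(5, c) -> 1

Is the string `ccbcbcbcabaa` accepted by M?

0 --c--> 4
4 --c--> 3
3 --b--> 0
0 --c--> 4
4 --b--> 5
5 --c--> 1
1 --b--> 1
1 --c--> 3
3 --a--> 3
3 --b--> 0
0 --a--> 1
1 --a--> 4
End in state 4, which is an accepting state.

accepted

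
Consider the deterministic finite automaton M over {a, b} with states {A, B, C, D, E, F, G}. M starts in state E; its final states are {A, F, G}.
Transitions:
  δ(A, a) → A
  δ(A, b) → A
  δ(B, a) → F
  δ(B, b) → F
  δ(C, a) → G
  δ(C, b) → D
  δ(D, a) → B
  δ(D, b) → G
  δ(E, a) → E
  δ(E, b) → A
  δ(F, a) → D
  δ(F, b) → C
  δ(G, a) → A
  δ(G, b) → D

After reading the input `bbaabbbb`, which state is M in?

E --b--> A
A --b--> A
A --a--> A
A --a--> A
A --b--> A
A --b--> A
A --b--> A
A --b--> A

A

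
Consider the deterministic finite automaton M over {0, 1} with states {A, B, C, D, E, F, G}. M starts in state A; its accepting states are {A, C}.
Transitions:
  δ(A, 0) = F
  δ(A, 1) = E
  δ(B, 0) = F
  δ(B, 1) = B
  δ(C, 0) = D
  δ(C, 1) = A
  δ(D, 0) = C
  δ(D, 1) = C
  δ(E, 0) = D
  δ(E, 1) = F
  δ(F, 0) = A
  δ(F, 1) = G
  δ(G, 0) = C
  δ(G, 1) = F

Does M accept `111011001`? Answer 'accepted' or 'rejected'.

A --1--> E
E --1--> F
F --1--> G
G --0--> C
C --1--> A
A --1--> E
E --0--> D
D --0--> C
C --1--> A
End in state A, which is an accepting state.

accepted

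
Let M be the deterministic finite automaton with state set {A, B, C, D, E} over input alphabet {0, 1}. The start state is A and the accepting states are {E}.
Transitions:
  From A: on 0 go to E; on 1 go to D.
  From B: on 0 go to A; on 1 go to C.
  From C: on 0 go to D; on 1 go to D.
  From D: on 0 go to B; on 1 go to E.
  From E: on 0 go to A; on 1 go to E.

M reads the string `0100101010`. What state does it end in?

A --0--> E
E --1--> E
E --0--> A
A --0--> E
E --1--> E
E --0--> A
A --1--> D
D --0--> B
B --1--> C
C --0--> D

D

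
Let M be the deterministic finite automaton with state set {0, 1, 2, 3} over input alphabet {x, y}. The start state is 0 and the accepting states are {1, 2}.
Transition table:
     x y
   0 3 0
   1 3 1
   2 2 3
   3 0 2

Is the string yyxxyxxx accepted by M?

0 --y--> 0
0 --y--> 0
0 --x--> 3
3 --x--> 0
0 --y--> 0
0 --x--> 3
3 --x--> 0
0 --x--> 3
End in state 3, which is not an accepting state.

rejected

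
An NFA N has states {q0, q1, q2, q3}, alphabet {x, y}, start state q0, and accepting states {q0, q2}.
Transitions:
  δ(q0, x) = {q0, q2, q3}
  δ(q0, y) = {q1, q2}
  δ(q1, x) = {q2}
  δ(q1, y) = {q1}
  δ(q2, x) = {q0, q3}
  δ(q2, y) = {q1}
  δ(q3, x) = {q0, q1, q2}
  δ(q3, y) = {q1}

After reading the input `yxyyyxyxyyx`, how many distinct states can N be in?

1

Start: {q0}
read y: {q1, q2}
read x: {q0, q2, q3}
read y: {q1, q2}
read y: {q1}
read y: {q1}
read x: {q2}
read y: {q1}
read x: {q2}
read y: {q1}
read y: {q1}
read x: {q2}
Final reachable set {q2} has 1 state.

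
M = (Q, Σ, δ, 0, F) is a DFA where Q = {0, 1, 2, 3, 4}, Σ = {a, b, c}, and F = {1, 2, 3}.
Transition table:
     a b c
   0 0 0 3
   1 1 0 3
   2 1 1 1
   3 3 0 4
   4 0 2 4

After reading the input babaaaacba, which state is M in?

0

0 --b--> 0
0 --a--> 0
0 --b--> 0
0 --a--> 0
0 --a--> 0
0 --a--> 0
0 --a--> 0
0 --c--> 3
3 --b--> 0
0 --a--> 0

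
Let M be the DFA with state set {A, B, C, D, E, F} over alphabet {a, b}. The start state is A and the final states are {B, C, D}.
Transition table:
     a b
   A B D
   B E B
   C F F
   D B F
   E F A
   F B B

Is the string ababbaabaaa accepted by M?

A --a--> B
B --b--> B
B --a--> E
E --b--> A
A --b--> D
D --a--> B
B --a--> E
E --b--> A
A --a--> B
B --a--> E
E --a--> F
End in state F, which is not an accepting state.

rejected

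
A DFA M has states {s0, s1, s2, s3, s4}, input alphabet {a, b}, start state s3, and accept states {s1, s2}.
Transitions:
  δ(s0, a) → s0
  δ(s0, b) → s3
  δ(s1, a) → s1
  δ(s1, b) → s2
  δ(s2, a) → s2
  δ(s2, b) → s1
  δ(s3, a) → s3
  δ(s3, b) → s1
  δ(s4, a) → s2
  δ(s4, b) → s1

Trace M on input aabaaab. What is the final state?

s3 --a--> s3
s3 --a--> s3
s3 --b--> s1
s1 --a--> s1
s1 --a--> s1
s1 --a--> s1
s1 --b--> s2

s2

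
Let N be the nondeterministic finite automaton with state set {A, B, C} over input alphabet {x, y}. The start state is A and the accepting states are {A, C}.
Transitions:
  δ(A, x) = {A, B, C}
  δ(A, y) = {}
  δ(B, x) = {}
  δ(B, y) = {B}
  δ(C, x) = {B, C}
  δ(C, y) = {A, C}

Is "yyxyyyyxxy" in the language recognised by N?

Start: {A}
read y: {}
The reachable set is empty and stays empty for the remaining 9 symbols.
Reachable ∩ accepting = {} — empty.

rejected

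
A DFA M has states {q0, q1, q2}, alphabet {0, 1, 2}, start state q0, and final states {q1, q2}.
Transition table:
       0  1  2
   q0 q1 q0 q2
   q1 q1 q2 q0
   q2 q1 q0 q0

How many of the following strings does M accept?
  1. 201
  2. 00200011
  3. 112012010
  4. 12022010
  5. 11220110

4

201: accepted
00200011: rejected
112012010: accepted
12022010: accepted
11220110: accepted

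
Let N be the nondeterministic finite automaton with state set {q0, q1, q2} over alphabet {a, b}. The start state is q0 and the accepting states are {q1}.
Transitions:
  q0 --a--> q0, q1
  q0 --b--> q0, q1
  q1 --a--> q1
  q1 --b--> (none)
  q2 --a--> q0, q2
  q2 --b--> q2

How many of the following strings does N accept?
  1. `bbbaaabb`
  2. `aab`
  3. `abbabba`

3

`bbbaaabb`: accepted
`aab`: accepted
`abbabba`: accepted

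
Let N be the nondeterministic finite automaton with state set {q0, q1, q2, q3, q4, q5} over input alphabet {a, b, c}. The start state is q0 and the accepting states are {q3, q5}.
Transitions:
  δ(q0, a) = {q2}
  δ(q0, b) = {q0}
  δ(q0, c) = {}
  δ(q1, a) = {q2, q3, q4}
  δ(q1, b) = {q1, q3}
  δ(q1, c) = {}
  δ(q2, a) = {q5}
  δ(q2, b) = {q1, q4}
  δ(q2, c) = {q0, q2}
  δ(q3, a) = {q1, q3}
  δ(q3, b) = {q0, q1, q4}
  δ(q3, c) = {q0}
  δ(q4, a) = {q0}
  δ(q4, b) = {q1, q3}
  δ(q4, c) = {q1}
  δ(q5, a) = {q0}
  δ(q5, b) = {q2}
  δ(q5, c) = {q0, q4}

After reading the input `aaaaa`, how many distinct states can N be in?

1

Start: {q0}
read a: {q2}
read a: {q5}
read a: {q0}
read a: {q2}
read a: {q5}
Final reachable set {q5} has 1 state.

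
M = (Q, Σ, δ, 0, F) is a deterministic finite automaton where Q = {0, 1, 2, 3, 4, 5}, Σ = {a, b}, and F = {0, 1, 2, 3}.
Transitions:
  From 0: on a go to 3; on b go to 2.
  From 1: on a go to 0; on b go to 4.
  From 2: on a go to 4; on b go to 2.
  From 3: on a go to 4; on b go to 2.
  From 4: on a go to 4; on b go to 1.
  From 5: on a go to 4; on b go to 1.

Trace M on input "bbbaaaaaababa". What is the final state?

4

0 --b--> 2
2 --b--> 2
2 --b--> 2
2 --a--> 4
4 --a--> 4
4 --a--> 4
4 --a--> 4
4 --a--> 4
4 --a--> 4
4 --b--> 1
1 --a--> 0
0 --b--> 2
2 --a--> 4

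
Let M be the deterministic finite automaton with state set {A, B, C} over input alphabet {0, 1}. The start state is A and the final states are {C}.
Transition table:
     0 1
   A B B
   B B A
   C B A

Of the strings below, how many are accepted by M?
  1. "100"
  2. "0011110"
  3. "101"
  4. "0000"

0

"100": rejected
"0011110": rejected
"101": rejected
"0000": rejected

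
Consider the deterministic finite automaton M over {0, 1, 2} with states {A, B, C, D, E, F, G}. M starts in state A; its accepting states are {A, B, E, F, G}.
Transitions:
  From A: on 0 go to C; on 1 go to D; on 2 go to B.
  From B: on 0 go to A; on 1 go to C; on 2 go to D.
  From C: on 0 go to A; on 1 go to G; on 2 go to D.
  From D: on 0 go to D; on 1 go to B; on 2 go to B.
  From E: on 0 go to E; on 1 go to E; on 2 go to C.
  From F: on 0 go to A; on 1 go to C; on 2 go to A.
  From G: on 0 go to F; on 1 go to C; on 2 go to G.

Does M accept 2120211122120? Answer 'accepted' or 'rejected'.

rejected

A --2--> B
B --1--> C
C --2--> D
D --0--> D
D --2--> B
B --1--> C
C --1--> G
G --1--> C
C --2--> D
D --2--> B
B --1--> C
C --2--> D
D --0--> D
End in state D, which is not an accepting state.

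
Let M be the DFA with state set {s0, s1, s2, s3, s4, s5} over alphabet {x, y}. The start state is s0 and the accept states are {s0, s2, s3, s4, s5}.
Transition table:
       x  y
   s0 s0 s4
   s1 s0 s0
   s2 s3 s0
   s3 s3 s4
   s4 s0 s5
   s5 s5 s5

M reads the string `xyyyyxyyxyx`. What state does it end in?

s5

s0 --x--> s0
s0 --y--> s4
s4 --y--> s5
s5 --y--> s5
s5 --y--> s5
s5 --x--> s5
s5 --y--> s5
s5 --y--> s5
s5 --x--> s5
s5 --y--> s5
s5 --x--> s5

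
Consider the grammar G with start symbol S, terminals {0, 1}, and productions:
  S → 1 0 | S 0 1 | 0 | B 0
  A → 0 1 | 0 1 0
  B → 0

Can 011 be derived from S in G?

no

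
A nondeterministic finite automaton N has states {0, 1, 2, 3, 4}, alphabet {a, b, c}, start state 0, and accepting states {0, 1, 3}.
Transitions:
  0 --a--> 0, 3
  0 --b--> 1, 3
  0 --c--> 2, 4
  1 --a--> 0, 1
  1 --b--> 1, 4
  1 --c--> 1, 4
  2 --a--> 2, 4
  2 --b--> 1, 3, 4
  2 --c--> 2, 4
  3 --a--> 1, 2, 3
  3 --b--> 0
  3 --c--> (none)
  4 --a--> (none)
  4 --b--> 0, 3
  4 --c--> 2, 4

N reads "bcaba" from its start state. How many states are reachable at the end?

4

Start: {0}
read b: {1, 3}
read c: {1, 4}
read a: {0, 1}
read b: {1, 3, 4}
read a: {0, 1, 2, 3}
Final reachable set {0, 1, 2, 3} has 4 states.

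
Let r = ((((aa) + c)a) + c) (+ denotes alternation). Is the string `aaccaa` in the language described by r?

Neither (((aa)+c)a) nor c matches aaccaa.

no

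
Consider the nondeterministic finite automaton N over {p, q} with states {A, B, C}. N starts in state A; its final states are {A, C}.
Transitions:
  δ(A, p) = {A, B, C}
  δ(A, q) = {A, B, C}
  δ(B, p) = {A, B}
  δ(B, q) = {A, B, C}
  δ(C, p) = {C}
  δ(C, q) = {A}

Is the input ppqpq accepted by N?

accepted

Start: {A}
read p: {A, B, C}
read p: {A, B, C}
read q: {A, B, C}
read p: {A, B, C}
read q: {A, B, C}
Reachable ∩ accepting = {A, C} — nonempty.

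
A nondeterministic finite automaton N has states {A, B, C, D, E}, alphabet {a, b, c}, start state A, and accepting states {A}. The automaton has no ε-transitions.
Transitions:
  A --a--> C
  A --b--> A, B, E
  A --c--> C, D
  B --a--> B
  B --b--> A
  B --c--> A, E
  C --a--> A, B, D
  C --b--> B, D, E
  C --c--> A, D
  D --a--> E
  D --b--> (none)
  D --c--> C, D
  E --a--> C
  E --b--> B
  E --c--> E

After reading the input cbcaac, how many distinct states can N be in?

4

Start: {A}
read c: {C, D}
read b: {B, D, E}
read c: {A, C, D, E}
read a: {A, B, C, D, E}
read a: {A, B, C, D, E}
read c: {A, C, D, E}
Final reachable set {A, C, D, E} has 4 states.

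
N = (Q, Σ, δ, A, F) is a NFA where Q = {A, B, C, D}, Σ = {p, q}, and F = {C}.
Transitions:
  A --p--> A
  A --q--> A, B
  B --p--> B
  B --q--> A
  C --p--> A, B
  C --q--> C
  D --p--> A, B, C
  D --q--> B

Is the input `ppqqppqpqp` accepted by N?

rejected

Start: {A}
read p: {A}
read p: {A}
read q: {A, B}
read q: {A, B}
read p: {A, B}
read p: {A, B}
read q: {A, B}
read p: {A, B}
read q: {A, B}
read p: {A, B}
Reachable ∩ accepting = {} — empty.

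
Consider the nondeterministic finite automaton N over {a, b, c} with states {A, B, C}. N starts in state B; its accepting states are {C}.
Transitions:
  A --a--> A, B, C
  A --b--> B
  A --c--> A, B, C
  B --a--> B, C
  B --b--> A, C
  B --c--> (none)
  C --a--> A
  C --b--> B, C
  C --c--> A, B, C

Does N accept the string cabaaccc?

Start: {B}
read c: {}
The reachable set is empty and stays empty for the remaining 7 symbols.
Reachable ∩ accepting = {} — empty.

rejected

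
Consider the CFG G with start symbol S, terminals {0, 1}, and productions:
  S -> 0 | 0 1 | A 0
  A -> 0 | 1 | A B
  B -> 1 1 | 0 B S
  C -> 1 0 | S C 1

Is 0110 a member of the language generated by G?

S ⇒ A0 ⇒ AB0 ⇒ 0B0 ⇒ 0110

yes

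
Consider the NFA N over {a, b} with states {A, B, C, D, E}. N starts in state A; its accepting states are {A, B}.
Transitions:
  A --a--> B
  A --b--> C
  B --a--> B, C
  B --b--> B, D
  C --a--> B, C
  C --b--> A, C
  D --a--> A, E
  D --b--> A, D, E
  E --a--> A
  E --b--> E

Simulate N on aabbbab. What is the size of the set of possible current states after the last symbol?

5

Start: {A}
read a: {B}
read a: {B, C}
read b: {A, B, C, D}
read b: {A, B, C, D, E}
read b: {A, B, C, D, E}
read a: {A, B, C, E}
read b: {A, B, C, D, E}
Final reachable set {A, B, C, D, E} has 5 states.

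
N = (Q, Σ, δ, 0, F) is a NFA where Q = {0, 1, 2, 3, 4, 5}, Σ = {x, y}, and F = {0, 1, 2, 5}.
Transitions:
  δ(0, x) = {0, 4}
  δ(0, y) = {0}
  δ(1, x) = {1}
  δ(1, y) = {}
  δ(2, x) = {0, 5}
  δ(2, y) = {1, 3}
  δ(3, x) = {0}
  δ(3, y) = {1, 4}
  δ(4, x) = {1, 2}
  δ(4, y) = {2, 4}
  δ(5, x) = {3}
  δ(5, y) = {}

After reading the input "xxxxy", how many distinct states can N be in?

Start: {0}
read x: {0, 4}
read x: {0, 1, 2, 4}
read x: {0, 1, 2, 4, 5}
read x: {0, 1, 2, 3, 4, 5}
read y: {0, 1, 2, 3, 4}
Final reachable set {0, 1, 2, 3, 4} has 5 states.

5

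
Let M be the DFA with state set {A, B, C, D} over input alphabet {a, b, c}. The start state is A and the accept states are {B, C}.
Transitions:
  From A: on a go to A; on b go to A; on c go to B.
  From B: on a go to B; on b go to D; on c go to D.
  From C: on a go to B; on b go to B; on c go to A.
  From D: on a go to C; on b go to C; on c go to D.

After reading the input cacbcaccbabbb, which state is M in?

B

A --c--> B
B --a--> B
B --c--> D
D --b--> C
C --c--> A
A --a--> A
A --c--> B
B --c--> D
D --b--> C
C --a--> B
B --b--> D
D --b--> C
C --b--> B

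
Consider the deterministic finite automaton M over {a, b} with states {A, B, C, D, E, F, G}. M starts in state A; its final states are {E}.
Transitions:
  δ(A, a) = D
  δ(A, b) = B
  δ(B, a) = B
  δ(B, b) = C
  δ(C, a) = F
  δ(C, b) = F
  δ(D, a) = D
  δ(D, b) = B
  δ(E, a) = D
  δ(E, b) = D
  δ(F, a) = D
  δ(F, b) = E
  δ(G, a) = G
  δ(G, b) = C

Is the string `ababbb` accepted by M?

accepted

A --a--> D
D --b--> B
B --a--> B
B --b--> C
C --b--> F
F --b--> E
End in state E, which is an accepting state.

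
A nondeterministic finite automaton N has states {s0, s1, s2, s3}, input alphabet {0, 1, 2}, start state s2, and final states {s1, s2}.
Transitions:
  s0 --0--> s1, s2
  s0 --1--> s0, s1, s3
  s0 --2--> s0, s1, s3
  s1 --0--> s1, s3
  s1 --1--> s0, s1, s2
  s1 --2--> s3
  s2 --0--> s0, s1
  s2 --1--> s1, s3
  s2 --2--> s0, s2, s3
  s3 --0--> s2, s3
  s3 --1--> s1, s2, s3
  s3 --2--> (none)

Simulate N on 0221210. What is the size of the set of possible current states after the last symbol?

4

Start: {s2}
read 0: {s0, s1}
read 2: {s0, s1, s3}
read 2: {s0, s1, s3}
read 1: {s0, s1, s2, s3}
read 2: {s0, s1, s2, s3}
read 1: {s0, s1, s2, s3}
read 0: {s0, s1, s2, s3}
Final reachable set {s0, s1, s2, s3} has 4 states.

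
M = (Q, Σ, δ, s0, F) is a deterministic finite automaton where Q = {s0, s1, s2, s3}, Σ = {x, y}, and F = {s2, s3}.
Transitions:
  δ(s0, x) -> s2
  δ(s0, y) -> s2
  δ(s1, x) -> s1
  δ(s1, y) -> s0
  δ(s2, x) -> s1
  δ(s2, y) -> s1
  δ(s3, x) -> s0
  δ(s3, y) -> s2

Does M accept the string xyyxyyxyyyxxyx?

s0 --x--> s2
s2 --y--> s1
s1 --y--> s0
s0 --x--> s2
s2 --y--> s1
s1 --y--> s0
s0 --x--> s2
s2 --y--> s1
s1 --y--> s0
s0 --y--> s2
s2 --x--> s1
s1 --x--> s1
s1 --y--> s0
s0 --x--> s2
End in state s2, which is an accepting state.

accepted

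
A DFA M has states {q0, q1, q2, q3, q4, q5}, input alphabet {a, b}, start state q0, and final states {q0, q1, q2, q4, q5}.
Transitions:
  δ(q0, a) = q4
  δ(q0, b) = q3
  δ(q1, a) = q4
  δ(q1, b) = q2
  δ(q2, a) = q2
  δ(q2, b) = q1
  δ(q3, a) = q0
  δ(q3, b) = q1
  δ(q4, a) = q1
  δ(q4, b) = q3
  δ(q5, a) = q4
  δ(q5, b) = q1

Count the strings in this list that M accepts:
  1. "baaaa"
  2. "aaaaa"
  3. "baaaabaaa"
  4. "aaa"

4

"baaaa": accepted
"aaaaa": accepted
"baaaabaaa": accepted
"aaa": accepted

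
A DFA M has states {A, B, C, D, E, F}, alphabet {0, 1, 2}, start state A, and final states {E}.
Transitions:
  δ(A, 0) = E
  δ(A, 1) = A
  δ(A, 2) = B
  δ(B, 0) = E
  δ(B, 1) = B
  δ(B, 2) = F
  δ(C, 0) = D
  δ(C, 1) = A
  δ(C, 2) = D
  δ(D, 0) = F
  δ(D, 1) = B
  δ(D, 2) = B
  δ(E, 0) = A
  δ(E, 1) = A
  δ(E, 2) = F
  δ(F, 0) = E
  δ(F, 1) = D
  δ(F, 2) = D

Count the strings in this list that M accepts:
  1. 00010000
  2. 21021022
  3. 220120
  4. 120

2

00010000: rejected
21021022: rejected
220120: accepted
120: accepted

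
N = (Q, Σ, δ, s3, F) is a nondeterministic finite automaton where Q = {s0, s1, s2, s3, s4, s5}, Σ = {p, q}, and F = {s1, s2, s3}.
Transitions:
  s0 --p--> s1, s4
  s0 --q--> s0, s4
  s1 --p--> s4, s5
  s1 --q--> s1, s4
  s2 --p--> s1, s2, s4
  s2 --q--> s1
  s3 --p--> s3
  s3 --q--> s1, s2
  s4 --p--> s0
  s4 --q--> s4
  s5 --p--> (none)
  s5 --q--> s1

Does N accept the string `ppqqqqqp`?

Start: {s3}
read p: {s3}
read p: {s3}
read q: {s1, s2}
read q: {s1, s4}
read q: {s1, s4}
read q: {s1, s4}
read q: {s1, s4}
read p: {s0, s4, s5}
Reachable ∩ accepting = {} — empty.

rejected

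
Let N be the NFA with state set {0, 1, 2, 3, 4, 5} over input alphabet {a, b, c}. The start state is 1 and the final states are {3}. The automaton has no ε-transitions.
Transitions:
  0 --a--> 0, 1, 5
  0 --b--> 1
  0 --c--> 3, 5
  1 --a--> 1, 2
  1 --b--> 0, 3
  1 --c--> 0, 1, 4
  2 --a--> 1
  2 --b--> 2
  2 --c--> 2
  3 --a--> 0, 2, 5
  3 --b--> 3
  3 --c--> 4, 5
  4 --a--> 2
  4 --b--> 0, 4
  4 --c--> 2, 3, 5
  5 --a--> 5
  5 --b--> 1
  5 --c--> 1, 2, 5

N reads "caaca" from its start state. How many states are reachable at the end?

4

Start: {1}
read c: {0, 1, 4}
read a: {0, 1, 2, 5}
read a: {0, 1, 2, 5}
read c: {0, 1, 2, 3, 4, 5}
read a: {0, 1, 2, 5}
Final reachable set {0, 1, 2, 5} has 4 states.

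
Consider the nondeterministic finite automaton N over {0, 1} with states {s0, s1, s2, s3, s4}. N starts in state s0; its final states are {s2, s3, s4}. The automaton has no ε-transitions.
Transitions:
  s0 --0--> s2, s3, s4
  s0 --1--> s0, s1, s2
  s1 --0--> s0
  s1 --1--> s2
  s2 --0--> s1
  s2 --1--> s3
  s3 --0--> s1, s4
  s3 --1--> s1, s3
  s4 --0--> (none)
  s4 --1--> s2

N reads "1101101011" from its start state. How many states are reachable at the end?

Start: {s0}
read 1: {s0, s1, s2}
read 1: {s0, s1, s2, s3}
read 0: {s0, s1, s2, s3, s4}
read 1: {s0, s1, s2, s3}
read 1: {s0, s1, s2, s3}
read 0: {s0, s1, s2, s3, s4}
read 1: {s0, s1, s2, s3}
read 0: {s0, s1, s2, s3, s4}
read 1: {s0, s1, s2, s3}
read 1: {s0, s1, s2, s3}
Final reachable set {s0, s1, s2, s3} has 4 states.

4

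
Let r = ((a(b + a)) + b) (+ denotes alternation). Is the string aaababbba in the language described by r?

no

Neither (a(b+a)) nor b matches aaababbba.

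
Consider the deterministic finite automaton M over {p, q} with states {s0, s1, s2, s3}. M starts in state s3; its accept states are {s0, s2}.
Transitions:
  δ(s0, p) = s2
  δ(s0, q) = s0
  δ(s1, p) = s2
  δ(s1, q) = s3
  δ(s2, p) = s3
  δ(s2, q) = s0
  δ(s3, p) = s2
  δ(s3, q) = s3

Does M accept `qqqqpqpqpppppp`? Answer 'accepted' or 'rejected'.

rejected

s3 --q--> s3
s3 --q--> s3
s3 --q--> s3
s3 --q--> s3
s3 --p--> s2
s2 --q--> s0
s0 --p--> s2
s2 --q--> s0
s0 --p--> s2
s2 --p--> s3
s3 --p--> s2
s2 --p--> s3
s3 --p--> s2
s2 --p--> s3
End in state s3, which is not an accepting state.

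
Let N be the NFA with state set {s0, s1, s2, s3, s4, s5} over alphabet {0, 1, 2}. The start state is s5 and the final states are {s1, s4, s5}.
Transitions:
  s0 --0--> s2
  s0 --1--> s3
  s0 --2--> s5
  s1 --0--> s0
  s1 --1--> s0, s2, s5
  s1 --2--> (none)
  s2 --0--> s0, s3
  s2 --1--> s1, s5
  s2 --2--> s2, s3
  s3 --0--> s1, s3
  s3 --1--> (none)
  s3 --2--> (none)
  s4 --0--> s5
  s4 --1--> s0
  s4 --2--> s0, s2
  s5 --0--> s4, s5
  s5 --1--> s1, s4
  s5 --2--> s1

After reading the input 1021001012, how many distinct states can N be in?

5

Start: {s5}
read 1: {s1, s4}
read 0: {s0, s5}
read 2: {s1, s5}
read 1: {s0, s1, s2, s4, s5}
read 0: {s0, s2, s3, s4, s5}
read 0: {s0, s1, s2, s3, s4, s5}
read 1: {s0, s1, s2, s3, s4, s5}
read 0: {s0, s1, s2, s3, s4, s5}
read 1: {s0, s1, s2, s3, s4, s5}
read 2: {s0, s1, s2, s3, s5}
Final reachable set {s0, s1, s2, s3, s5} has 5 states.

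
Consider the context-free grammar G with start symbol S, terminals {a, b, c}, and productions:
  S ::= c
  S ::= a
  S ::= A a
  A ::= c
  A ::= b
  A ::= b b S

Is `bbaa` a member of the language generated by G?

yes

S ⇒ Aa ⇒ bbSa ⇒ bbaa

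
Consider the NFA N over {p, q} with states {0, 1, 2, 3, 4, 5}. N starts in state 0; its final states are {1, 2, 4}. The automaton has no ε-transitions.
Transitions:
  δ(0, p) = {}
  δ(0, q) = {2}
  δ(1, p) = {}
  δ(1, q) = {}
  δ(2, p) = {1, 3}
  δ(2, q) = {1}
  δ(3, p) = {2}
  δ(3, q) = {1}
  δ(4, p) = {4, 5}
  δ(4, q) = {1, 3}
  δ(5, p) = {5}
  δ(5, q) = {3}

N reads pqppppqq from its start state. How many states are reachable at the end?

0

Start: {0}
read p: {}
The reachable set is empty and stays empty for the remaining 7 symbols.
Final reachable set {} has 0 states.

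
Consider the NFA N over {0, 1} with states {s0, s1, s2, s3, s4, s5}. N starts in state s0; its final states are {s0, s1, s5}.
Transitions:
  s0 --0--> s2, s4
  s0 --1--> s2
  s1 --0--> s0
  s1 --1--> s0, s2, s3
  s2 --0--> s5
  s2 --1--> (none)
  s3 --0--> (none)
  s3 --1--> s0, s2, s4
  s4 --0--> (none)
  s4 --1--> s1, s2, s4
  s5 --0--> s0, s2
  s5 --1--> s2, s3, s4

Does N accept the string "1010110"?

accepted

Start: {s0}
read 1: {s2}
read 0: {s5}
read 1: {s2, s3, s4}
read 0: {s5}
read 1: {s2, s3, s4}
read 1: {s0, s1, s2, s4}
read 0: {s0, s2, s4, s5}
Reachable ∩ accepting = {s0, s5} — nonempty.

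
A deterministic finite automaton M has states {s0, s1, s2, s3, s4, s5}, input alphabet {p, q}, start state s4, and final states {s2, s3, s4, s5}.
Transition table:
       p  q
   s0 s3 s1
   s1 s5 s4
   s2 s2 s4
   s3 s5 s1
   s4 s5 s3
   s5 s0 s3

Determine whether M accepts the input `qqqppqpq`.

s4 --q--> s3
s3 --q--> s1
s1 --q--> s4
s4 --p--> s5
s5 --p--> s0
s0 --q--> s1
s1 --p--> s5
s5 --q--> s3
End in state s3, which is an accepting state.

accepted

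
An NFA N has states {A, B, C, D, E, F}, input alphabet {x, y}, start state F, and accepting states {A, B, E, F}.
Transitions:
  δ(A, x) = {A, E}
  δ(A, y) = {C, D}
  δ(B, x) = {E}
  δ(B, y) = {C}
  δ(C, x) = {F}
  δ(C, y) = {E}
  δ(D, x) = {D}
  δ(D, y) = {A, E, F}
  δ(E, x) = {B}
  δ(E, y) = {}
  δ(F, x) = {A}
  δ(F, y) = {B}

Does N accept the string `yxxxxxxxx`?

Start: {F}
read y: {B}
read x: {E}
read x: {B}
read x: {E}
read x: {B}
read x: {E}
read x: {B}
read x: {E}
read x: {B}
Reachable ∩ accepting = {B} — nonempty.

accepted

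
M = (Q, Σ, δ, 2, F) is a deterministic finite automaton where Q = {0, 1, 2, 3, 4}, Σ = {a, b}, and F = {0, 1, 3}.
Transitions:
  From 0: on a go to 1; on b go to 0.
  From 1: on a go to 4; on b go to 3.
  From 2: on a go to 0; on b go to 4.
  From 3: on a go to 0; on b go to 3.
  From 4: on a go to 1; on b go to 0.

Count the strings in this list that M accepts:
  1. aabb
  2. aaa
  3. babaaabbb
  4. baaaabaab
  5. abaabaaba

4

aabb: accepted
aaa: rejected
babaaabbb: accepted
baaaabaab: accepted
abaabaaba: accepted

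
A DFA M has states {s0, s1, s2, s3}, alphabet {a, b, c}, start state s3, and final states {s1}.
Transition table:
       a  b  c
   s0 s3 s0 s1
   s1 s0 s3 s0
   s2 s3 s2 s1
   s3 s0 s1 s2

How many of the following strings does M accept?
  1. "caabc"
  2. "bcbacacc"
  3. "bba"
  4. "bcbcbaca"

"caabc": accepted
"bcbacacc": accepted
"bba": rejected
"bcbcbaca": rejected

2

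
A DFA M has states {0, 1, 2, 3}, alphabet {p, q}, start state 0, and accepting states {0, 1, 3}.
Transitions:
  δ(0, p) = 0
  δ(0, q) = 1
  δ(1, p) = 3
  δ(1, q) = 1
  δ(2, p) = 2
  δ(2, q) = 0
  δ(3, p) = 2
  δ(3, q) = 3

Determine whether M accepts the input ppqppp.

rejected

0 --p--> 0
0 --p--> 0
0 --q--> 1
1 --p--> 3
3 --p--> 2
2 --p--> 2
End in state 2, which is not an accepting state.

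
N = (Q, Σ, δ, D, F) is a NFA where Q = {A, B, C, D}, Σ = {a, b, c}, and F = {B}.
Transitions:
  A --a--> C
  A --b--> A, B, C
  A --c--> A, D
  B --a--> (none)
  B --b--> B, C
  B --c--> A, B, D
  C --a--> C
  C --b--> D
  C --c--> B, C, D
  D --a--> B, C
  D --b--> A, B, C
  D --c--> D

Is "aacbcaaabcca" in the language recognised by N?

Start: {D}
read a: {B, C}
read a: {C}
read c: {B, C, D}
read b: {A, B, C, D}
read c: {A, B, C, D}
read a: {B, C}
read a: {C}
read a: {C}
read b: {D}
read c: {D}
read c: {D}
read a: {B, C}
Reachable ∩ accepting = {B} — nonempty.

accepted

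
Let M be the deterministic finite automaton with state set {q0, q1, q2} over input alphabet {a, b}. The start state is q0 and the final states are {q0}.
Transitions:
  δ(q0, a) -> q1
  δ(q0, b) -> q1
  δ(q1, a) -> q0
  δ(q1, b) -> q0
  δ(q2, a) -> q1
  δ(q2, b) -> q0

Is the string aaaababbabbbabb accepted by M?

q0 --a--> q1
q1 --a--> q0
q0 --a--> q1
q1 --a--> q0
q0 --b--> q1
q1 --a--> q0
q0 --b--> q1
q1 --b--> q0
q0 --a--> q1
q1 --b--> q0
q0 --b--> q1
q1 --b--> q0
q0 --a--> q1
q1 --b--> q0
q0 --b--> q1
End in state q1, which is not an accepting state.

rejected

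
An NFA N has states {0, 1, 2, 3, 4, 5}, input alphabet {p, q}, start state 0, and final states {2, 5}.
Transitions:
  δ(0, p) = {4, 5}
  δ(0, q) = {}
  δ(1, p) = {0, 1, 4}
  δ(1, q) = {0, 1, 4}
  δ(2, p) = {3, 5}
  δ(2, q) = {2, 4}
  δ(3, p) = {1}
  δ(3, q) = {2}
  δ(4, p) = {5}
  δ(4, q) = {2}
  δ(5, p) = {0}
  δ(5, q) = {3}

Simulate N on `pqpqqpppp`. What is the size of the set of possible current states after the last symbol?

Start: {0}
read p: {4, 5}
read q: {2, 3}
read p: {1, 3, 5}
read q: {0, 1, 2, 3, 4}
read q: {0, 1, 2, 4}
read p: {0, 1, 3, 4, 5}
read p: {0, 1, 4, 5}
read p: {0, 1, 4, 5}
read p: {0, 1, 4, 5}
Final reachable set {0, 1, 4, 5} has 4 states.

4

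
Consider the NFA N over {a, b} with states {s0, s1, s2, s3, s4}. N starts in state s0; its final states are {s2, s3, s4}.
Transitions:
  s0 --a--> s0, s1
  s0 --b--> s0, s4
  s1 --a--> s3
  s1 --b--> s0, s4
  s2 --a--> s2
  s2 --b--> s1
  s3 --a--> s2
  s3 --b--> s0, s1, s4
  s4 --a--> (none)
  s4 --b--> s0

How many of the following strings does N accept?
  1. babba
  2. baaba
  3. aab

2

babba: rejected
baaba: accepted
aab: accepted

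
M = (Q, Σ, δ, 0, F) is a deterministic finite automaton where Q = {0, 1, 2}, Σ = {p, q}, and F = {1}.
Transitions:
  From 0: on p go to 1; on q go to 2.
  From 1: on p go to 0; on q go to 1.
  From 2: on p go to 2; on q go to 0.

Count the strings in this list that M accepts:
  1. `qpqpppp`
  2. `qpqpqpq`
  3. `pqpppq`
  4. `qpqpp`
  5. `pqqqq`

1

`qpqpppp`: rejected
`qpqpqpq`: rejected
`pqpppq`: rejected
`qpqpp`: rejected
`pqqqq`: accepted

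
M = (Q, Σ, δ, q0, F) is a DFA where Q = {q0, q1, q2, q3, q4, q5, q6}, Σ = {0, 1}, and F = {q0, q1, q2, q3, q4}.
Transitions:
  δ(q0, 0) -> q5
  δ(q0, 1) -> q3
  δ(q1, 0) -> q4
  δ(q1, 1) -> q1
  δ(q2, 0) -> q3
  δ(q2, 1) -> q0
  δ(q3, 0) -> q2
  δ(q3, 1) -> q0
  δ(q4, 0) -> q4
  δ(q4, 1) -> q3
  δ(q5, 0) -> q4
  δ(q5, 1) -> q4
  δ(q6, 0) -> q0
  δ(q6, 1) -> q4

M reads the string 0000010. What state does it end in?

q0 --0--> q5
q5 --0--> q4
q4 --0--> q4
q4 --0--> q4
q4 --0--> q4
q4 --1--> q3
q3 --0--> q2

q2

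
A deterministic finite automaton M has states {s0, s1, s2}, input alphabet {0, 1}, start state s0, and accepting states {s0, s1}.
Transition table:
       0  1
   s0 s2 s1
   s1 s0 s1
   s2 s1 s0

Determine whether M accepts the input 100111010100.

s0 --1--> s1
s1 --0--> s0
s0 --0--> s2
s2 --1--> s0
s0 --1--> s1
s1 --1--> s1
s1 --0--> s0
s0 --1--> s1
s1 --0--> s0
s0 --1--> s1
s1 --0--> s0
s0 --0--> s2
End in state s2, which is not an accepting state.

rejected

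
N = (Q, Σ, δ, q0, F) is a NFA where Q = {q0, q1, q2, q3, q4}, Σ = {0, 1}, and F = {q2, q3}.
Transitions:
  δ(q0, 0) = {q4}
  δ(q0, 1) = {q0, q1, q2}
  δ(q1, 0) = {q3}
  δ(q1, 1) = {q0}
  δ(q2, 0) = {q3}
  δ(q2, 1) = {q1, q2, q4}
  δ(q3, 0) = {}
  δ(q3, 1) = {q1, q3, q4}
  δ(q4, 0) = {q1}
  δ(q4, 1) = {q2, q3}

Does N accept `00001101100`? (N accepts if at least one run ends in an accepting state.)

Start: {q0}
read 0: {q4}
read 0: {q1}
read 0: {q3}
read 0: {}
The reachable set is empty and stays empty for the remaining 7 symbols.
Reachable ∩ accepting = {} — empty.

rejected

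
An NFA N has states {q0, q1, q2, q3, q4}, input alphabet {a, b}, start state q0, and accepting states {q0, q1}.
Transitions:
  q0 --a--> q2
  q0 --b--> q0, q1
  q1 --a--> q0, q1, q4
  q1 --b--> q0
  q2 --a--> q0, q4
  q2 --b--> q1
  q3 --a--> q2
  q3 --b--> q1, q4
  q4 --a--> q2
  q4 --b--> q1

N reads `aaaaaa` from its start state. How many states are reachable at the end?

Start: {q0}
read a: {q2}
read a: {q0, q4}
read a: {q2}
read a: {q0, q4}
read a: {q2}
read a: {q0, q4}
Final reachable set {q0, q4} has 2 states.

2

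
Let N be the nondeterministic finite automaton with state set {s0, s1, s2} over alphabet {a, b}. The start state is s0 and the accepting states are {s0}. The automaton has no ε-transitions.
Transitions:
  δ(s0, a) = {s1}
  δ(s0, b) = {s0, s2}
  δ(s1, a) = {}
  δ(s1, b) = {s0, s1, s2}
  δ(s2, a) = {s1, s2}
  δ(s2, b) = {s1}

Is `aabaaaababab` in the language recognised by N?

Start: {s0}
read a: {s1}
read a: {}
The reachable set is empty and stays empty for the remaining 10 symbols.
Reachable ∩ accepting = {} — empty.

rejected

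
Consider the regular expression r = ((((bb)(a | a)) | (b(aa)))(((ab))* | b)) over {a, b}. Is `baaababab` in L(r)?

Split as baa·ababab: (((bb)(a|a))|(b(aa))) matches baa and (((ab))*|b) matches ababab.

yes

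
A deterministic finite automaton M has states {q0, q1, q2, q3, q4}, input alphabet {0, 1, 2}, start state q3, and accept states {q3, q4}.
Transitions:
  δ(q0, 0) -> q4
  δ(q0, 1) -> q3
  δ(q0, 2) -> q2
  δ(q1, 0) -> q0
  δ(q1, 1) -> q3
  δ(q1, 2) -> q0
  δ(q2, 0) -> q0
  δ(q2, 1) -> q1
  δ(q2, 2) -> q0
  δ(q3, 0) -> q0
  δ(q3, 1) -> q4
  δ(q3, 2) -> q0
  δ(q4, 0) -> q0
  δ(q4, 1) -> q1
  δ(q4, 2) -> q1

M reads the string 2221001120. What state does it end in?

q3 --2--> q0
q0 --2--> q2
q2 --2--> q0
q0 --1--> q3
q3 --0--> q0
q0 --0--> q4
q4 --1--> q1
q1 --1--> q3
q3 --2--> q0
q0 --0--> q4

q4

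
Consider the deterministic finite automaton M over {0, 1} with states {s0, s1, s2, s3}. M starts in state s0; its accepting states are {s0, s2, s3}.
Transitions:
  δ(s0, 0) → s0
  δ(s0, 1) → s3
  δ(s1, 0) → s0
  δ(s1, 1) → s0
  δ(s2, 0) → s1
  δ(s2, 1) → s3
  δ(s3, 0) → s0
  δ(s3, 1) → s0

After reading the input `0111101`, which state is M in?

s3

s0 --0--> s0
s0 --1--> s3
s3 --1--> s0
s0 --1--> s3
s3 --1--> s0
s0 --0--> s0
s0 --1--> s3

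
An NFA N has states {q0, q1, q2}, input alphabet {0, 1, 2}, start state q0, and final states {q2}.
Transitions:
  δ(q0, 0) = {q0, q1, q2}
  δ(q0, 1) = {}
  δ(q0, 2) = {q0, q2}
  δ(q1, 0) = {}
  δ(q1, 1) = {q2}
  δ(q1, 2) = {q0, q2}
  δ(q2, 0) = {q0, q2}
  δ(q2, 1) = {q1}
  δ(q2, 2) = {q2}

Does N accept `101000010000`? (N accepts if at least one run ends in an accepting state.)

rejected

Start: {q0}
read 1: {}
The reachable set is empty and stays empty for the remaining 11 symbols.
Reachable ∩ accepting = {} — empty.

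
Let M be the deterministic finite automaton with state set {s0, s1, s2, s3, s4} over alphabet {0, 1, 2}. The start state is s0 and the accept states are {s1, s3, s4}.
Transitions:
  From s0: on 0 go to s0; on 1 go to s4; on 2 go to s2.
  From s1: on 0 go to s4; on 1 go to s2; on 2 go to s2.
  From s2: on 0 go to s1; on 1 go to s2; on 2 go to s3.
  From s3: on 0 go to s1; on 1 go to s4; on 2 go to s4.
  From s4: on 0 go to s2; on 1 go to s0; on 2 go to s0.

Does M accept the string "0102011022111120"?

accepted

s0 --0--> s0
s0 --1--> s4
s4 --0--> s2
s2 --2--> s3
s3 --0--> s1
s1 --1--> s2
s2 --1--> s2
s2 --0--> s1
s1 --2--> s2
s2 --2--> s3
s3 --1--> s4
s4 --1--> s0
s0 --1--> s4
s4 --1--> s0
s0 --2--> s2
s2 --0--> s1
End in state s1, which is an accepting state.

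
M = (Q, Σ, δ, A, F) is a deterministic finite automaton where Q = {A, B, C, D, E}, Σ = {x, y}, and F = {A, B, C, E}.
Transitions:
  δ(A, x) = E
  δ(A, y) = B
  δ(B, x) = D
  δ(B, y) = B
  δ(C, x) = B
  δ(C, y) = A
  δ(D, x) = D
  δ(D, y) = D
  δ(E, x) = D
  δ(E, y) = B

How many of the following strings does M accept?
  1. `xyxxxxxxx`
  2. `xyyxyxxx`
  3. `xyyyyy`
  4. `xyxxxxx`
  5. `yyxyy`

`xyxxxxxxx`: rejected
`xyyxyxxx`: rejected
`xyyyyy`: accepted
`xyxxxxx`: rejected
`yyxyy`: rejected

1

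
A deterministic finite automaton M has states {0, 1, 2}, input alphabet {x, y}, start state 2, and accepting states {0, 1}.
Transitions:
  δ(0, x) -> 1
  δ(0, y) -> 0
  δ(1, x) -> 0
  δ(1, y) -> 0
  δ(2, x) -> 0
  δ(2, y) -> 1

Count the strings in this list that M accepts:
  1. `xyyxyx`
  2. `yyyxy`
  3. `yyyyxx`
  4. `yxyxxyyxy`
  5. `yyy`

`xyyxyx`: accepted
`yyyxy`: accepted
`yyyyxx`: accepted
`yxyxxyyxy`: accepted
`yyy`: accepted

5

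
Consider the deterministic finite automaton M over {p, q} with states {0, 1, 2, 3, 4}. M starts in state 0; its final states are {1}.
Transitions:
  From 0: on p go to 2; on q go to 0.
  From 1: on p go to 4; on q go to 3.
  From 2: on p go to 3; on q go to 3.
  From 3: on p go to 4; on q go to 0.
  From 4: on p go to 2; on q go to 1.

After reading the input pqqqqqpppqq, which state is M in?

0 --p--> 2
2 --q--> 3
3 --q--> 0
0 --q--> 0
0 --q--> 0
0 --q--> 0
0 --p--> 2
2 --p--> 3
3 --p--> 4
4 --q--> 1
1 --q--> 3

3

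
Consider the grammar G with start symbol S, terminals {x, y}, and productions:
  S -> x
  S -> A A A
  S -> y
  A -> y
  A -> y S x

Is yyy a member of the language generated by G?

S ⇒ AAA ⇒ yAA ⇒ yyA ⇒ yyy

yes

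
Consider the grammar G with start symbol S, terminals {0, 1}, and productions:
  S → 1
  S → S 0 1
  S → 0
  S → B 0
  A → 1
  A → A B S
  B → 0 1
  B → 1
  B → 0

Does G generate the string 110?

no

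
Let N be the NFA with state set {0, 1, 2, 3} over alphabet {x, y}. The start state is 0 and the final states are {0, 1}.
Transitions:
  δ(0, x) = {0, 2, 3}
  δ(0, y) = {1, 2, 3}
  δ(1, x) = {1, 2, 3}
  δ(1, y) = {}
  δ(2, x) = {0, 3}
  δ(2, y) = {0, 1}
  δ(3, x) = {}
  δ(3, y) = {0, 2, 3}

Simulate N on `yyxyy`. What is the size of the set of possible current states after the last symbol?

Start: {0}
read y: {1, 2, 3}
read y: {0, 1, 2, 3}
read x: {0, 1, 2, 3}
read y: {0, 1, 2, 3}
read y: {0, 1, 2, 3}
Final reachable set {0, 1, 2, 3} has 4 states.

4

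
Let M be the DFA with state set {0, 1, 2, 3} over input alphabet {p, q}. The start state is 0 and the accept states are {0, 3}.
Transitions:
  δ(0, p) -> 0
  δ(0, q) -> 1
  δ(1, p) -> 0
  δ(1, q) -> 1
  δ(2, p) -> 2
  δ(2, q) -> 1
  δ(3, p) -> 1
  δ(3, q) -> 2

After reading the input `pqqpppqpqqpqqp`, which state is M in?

0

0 --p--> 0
0 --q--> 1
1 --q--> 1
1 --p--> 0
0 --p--> 0
0 --p--> 0
0 --q--> 1
1 --p--> 0
0 --q--> 1
1 --q--> 1
1 --p--> 0
0 --q--> 1
1 --q--> 1
1 --p--> 0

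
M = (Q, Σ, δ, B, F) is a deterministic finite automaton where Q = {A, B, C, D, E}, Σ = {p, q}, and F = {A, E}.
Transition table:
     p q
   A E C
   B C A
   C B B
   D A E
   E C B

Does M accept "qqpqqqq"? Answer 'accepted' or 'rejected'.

B --q--> A
A --q--> C
C --p--> B
B --q--> A
A --q--> C
C --q--> B
B --q--> A
End in state A, which is an accepting state.

accepted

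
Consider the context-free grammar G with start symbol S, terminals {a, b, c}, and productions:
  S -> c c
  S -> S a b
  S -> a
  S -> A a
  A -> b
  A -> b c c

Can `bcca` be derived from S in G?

S ⇒ Aa ⇒ bcca

yes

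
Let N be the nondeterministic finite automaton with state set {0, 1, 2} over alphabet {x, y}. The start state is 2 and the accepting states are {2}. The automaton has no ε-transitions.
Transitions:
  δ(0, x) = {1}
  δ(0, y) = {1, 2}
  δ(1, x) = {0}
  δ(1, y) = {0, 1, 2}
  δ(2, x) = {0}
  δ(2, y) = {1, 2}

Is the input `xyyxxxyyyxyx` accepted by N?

rejected

Start: {2}
read x: {0}
read y: {1, 2}
read y: {0, 1, 2}
read x: {0, 1}
read x: {0, 1}
read x: {0, 1}
read y: {0, 1, 2}
read y: {0, 1, 2}
read y: {0, 1, 2}
read x: {0, 1}
read y: {0, 1, 2}
read x: {0, 1}
Reachable ∩ accepting = {} — empty.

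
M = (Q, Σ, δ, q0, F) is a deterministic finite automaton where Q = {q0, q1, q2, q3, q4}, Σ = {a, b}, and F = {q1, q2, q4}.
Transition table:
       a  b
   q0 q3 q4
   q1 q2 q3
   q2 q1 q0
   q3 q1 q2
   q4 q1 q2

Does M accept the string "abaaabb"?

accepted

q0 --a--> q3
q3 --b--> q2
q2 --a--> q1
q1 --a--> q2
q2 --a--> q1
q1 --b--> q3
q3 --b--> q2
End in state q2, which is an accepting state.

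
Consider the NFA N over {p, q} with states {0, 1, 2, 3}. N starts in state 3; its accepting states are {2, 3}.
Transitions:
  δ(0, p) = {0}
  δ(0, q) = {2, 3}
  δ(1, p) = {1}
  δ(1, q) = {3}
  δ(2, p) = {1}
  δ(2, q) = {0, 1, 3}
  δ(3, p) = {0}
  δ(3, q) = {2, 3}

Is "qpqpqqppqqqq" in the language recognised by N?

Start: {3}
read q: {2, 3}
read p: {0, 1}
read q: {2, 3}
read p: {0, 1}
read q: {2, 3}
read q: {0, 1, 2, 3}
read p: {0, 1}
read p: {0, 1}
read q: {2, 3}
read q: {0, 1, 2, 3}
read q: {0, 1, 2, 3}
read q: {0, 1, 2, 3}
Reachable ∩ accepting = {2, 3} — nonempty.

accepted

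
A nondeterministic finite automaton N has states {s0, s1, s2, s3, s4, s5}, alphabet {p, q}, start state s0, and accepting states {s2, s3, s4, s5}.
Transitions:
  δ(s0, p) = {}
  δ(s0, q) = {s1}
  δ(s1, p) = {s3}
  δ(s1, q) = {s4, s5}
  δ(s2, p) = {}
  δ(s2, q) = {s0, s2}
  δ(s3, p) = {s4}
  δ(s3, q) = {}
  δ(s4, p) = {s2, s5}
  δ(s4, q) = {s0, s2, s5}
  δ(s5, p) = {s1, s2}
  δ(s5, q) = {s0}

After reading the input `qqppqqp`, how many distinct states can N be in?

Start: {s0}
read q: {s1}
read q: {s4, s5}
read p: {s1, s2, s5}
read p: {s1, s2, s3}
read q: {s0, s2, s4, s5}
read q: {s0, s1, s2, s5}
read p: {s1, s2, s3}
Final reachable set {s1, s2, s3} has 3 states.

3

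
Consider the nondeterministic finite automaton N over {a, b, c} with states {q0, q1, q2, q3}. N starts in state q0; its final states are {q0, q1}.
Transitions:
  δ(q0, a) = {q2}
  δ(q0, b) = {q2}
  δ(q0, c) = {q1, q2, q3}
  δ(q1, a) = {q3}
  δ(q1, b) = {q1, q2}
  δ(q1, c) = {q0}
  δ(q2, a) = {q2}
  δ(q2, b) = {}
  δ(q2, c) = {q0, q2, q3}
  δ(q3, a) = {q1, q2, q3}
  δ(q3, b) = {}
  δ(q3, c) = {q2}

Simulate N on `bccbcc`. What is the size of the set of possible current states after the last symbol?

Start: {q0}
read b: {q2}
read c: {q0, q2, q3}
read c: {q0, q1, q2, q3}
read b: {q1, q2}
read c: {q0, q2, q3}
read c: {q0, q1, q2, q3}
Final reachable set {q0, q1, q2, q3} has 4 states.

4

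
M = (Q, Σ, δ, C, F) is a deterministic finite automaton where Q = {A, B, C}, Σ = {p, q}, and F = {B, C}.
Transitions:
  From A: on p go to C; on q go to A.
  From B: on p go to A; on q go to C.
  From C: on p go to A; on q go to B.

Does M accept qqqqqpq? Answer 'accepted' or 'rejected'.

rejected

C --q--> B
B --q--> C
C --q--> B
B --q--> C
C --q--> B
B --p--> A
A --q--> A
End in state A, which is not an accepting state.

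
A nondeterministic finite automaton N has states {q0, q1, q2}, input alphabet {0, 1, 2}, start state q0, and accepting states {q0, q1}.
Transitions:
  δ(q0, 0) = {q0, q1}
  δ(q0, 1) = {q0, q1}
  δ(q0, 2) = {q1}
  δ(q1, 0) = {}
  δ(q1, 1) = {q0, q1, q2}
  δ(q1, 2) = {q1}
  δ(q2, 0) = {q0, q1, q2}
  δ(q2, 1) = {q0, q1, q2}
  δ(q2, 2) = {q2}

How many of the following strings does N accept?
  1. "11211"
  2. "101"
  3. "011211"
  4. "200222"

"11211": accepted
"101": accepted
"011211": accepted
"200222": rejected

3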